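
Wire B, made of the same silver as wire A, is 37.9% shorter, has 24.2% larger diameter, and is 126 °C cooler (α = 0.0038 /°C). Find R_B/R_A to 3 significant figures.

0.210

R ∝ ρL/d² with ρ ∝ (1+αΔT), so R_B/R_A = (1 − 37.9/100) × (1 + 24.2/100)⁻² × (1 − 0.0038×126)
= 0.621 × 0.6483 × 0.5212 = 0.210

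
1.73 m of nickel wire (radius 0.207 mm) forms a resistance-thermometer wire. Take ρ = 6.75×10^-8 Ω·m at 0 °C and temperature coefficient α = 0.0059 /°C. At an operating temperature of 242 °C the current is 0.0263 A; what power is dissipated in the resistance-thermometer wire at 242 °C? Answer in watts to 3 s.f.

0.00146 W

A = πr² = π(2.0700e-04 m)² = 1.346e-07 m²
R₍0₎ = ρL/A = (6.75×10^-8)(1.73)/(1.346e-07) = 0.8675 Ω
R₍242₎ = R₍0₎(1 + αΔT) = 0.8675 × (1 + 0.0059×242) = 2.106 Ω
P = I²R = (0.0263)² × 2.106 = 0.00146 W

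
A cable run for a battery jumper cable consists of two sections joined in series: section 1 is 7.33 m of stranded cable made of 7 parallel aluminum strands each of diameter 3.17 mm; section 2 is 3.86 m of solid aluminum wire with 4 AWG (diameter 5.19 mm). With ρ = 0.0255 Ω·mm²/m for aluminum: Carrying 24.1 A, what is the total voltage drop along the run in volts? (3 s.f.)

0.194 V

ρ = 0.0255 Ω·mm²/m = 2.55×10^-8 Ω·m
Section 1: A_strand = π(1.5850e-03)² = 7.892e-06 m²; R₁ = ρL/(N·A_s) = (2.55×10^-8)(7.33)/(7×7.892e-06) = 0.003383 Ω
Section 2: A = π(5.19/2 mm)² = π(2.5950e-03 m)² = 2.116e-05 m²
R₂ = (2.55×10^-8)(3.86)/(2.116e-05) = 0.004653 Ω
R = R₁ + R₂ = 0.008036 Ω
V = IR = 24.1 × 0.008036 = 0.194 V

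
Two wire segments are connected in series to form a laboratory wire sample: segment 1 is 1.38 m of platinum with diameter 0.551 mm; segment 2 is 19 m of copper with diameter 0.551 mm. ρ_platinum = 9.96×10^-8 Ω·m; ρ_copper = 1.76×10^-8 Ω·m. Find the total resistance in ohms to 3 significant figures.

Segment 1: A = π(d/2)² = π(2.7550e-04 m)² = 2.384e-07 m²
R₁ = ρL/A = (9.96×10^-8)(1.38)/(2.384e-07) = 0.5764 Ω
R₂ = (1.76×10^-8)(19)/(2.384e-07) = 1.402 Ω
R = R₁ + R₂ = 1.98 Ω

1.98 Ω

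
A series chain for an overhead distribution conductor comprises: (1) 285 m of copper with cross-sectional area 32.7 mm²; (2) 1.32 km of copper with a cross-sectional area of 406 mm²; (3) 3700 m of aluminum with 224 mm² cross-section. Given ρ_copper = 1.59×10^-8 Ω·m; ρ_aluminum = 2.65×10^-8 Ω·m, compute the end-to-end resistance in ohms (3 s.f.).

Seg 1: A = 32.7 mm² = 3.270e-05 m²
R_1 = (1.59×10^-8)(285)/(3.270e-05) = 0.1386 Ω
Seg 2: A = 406 mm² = 4.060e-04 m²
R_2 = (1.59×10^-8)(1320)/(4.060e-04) = 0.05169 Ω
Seg 3: A = 224 mm² = 2.240e-04 m²
R_3 = (2.65×10^-8)(3700)/(2.240e-04) = 0.4377 Ω
R_total = R_1 + R_2 + R_3 = 0.628 Ω

0.628 Ω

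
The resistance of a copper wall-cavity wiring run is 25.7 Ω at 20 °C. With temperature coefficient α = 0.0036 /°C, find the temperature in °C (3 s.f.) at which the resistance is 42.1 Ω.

R = R₀(1 + α(T − T₀)) ⇒ T = T₀ + (R/R₀ − 1)/α
T = 20 + (42.1/25.7 − 1)/0.0036 = 20 + (0.6381)/0.0036 = 197 °C

197 °C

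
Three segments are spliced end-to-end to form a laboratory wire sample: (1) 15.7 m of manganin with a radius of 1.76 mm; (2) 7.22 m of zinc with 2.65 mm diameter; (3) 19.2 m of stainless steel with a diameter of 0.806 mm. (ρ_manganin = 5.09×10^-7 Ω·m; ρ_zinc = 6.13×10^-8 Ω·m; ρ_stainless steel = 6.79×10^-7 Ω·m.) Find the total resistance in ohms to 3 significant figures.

26.5 Ω

Seg 1: A = πr² = π(1.7600e-03 m)² = 9.731e-06 m²
R_1 = (5.09×10^-7)(15.7)/(9.731e-06) = 0.8212 Ω
Seg 2: A = π(d/2)² = π(1.3250e-03 m)² = 5.515e-06 m²
R_2 = (6.13×10^-8)(7.22)/(5.515e-06) = 0.08024 Ω
Seg 3: A = π(d/2)² = π(4.0300e-04 m)² = 5.102e-07 m²
R_3 = (6.79×10^-7)(19.2)/(5.102e-07) = 25.55 Ω
R_total = R_1 + R_2 + R_3 = 26.5 Ω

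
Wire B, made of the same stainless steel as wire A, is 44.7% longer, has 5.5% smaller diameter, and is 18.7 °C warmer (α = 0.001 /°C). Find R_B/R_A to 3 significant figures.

R ∝ ρL/d² with ρ ∝ (1+αΔT), so R_B/R_A = (1 + 44.7/100) × (1 − 5.5/100)⁻² × (1 + 0.001×18.7)
= 1.447 × 1.12 × 1.019 = 1.65

1.65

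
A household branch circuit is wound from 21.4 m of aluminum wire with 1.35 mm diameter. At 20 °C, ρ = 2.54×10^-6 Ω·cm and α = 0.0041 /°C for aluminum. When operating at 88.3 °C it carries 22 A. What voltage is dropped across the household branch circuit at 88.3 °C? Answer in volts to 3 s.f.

10.7 V

ρ = 2.54×10^-6 Ω·cm = 2.54×10^-8 Ω·m
A = π(d/2)² = π(6.7500e-04 m)² = 1.431e-06 m²
R₍20₎ = ρL/A = (2.54×10^-8)(21.4)/(1.431e-06) = 0.3797 Ω
R₍88.3₎ = R₍20₎(1 + αΔT) = 0.3797 × (1 + 0.0041×68.3) = 0.4861 Ω
V = IR = 22 × 0.4861 = 10.7 V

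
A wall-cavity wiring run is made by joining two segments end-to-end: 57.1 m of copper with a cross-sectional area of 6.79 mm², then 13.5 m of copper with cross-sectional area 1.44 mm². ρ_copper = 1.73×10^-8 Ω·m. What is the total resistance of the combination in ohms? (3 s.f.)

0.308 Ω

Segment 1: A = 6.79 mm² = 6.790e-06 m²
R₁ = ρL/A = (1.73×10^-8)(57.1)/(6.790e-06) = 0.1455 Ω
Segment 2: A = 1.44 mm² = 1.440e-06 m²
R₂ = (1.73×10^-8)(13.5)/(1.440e-06) = 0.1622 Ω
R = R₁ + R₂ = 0.308 Ω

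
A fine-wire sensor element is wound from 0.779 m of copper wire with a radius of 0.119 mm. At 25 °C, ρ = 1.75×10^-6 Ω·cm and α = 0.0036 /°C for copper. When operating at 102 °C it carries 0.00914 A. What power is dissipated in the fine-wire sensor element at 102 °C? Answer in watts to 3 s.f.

3.27×10^-5 W

ρ = 1.75×10^-6 Ω·cm = 1.75×10^-8 Ω·m
A = πr² = π(1.1900e-04 m)² = 4.449e-08 m²
R₍25₎ = ρL/A = (1.75×10^-8)(0.779)/(4.449e-08) = 0.3064 Ω
R₍102₎ = R₍25₎(1 + αΔT) = 0.3064 × (1 + 0.0036×77) = 0.3914 Ω
P = I²R = (0.00914)² × 0.3914 = 3.27×10^-5 W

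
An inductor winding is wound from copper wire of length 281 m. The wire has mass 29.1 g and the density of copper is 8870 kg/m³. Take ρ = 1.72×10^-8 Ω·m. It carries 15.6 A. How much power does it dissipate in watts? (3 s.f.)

1.01×10^5 W

A = m/(density·L) = 0.0291/(8870×281) = 1.1675e-08 m²
R = ρL/A = (1.72×10^-8)(281)/(1.1675e-08) = 414 Ω
P = I²R = (15.6)² × 414 = 1.01×10^5 W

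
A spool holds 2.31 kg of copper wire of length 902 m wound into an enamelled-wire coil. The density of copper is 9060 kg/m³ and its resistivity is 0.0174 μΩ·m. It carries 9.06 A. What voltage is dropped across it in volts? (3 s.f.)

503 V

ρ = 0.0174 μΩ·m = 1.74×10^-8 Ω·m
A = m/(density·L) = 2.31/(9060×902) = 2.8267e-07 m²
R = ρL/A = (1.74×10^-8)(902)/(2.8267e-07) = 55.52 Ω
V = IR = 9.06 × 55.52 = 503 V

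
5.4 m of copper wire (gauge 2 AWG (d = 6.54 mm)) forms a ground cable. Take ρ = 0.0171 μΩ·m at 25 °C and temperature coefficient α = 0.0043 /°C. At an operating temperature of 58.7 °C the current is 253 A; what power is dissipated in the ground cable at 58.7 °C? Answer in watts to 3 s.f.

201 W

ρ = 0.0171 μΩ·m = 1.71×10^-8 Ω·m
A = π(6.54/2 mm)² = π(3.2700e-03 m)² = 3.359e-05 m²
R₍25₎ = ρL/A = (1.71×10^-8)(5.4)/(3.359e-05) = 0.002749 Ω
R₍58.7₎ = R₍25₎(1 + αΔT) = 0.002749 × (1 + 0.0043×33.7) = 0.003147 Ω
P = I²R = (253)² × 0.003147 = 201 W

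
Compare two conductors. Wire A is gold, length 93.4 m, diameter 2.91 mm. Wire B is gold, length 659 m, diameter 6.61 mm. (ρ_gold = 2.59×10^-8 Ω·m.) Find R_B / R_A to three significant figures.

R ∝ ρL/d², so R_B/R_A = (L_B/L_A) × (d_A/d_B)²
= (659/93.4) × (2.91/6.61)² = 1.37

1.37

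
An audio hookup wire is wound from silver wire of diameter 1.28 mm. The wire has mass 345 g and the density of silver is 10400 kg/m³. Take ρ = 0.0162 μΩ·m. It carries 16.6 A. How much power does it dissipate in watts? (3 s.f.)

89.4 W

ρ = 0.0162 μΩ·m = 1.62×10^-8 Ω·m
A = π(d/2)² = π(6.4000e-04 m)² = 1.2868e-06 m²
L = m/(density·A) = 0.345/(10400×1.2868e-06) = 25.78 m
R = ρL/A = (1.62×10^-8)(25.78)/(1.2868e-06) = 0.3245 Ω
P = I²R = (16.6)² × 0.3245 = 89.4 W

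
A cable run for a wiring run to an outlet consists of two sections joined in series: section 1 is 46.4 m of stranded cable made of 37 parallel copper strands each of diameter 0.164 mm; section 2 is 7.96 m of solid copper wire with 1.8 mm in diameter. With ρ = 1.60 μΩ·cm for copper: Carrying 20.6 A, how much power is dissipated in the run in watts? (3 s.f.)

ρ = 1.60 μΩ·cm = 1.60×10^-8 Ω·m
Section 1: A_strand = π(8.2000e-05)² = 2.112e-08 m²; R₁ = ρL/(N·A_s) = (1.60×10^-8)(46.4)/(37×2.112e-08) = 0.9499 Ω
Section 2: A = π(d/2)² = π(9.0000e-04 m)² = 2.545e-06 m²
R₂ = (1.60×10^-8)(7.96)/(2.545e-06) = 0.05005 Ω
R = R₁ + R₂ = 0.9999 Ω
P = I²R = (20.6)² × 0.9999 = 424 W

424 W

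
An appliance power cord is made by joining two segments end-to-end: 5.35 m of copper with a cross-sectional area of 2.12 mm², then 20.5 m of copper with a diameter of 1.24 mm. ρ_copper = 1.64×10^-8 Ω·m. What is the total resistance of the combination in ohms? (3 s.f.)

Segment 1: A = 2.12 mm² = 2.120e-06 m²
R₁ = ρL/A = (1.64×10^-8)(5.35)/(2.120e-06) = 0.04139 Ω
Segment 2: A = π(d/2)² = π(6.2000e-04 m)² = 1.208e-06 m²
R₂ = (1.64×10^-8)(20.5)/(1.208e-06) = 0.2784 Ω
R = R₁ + R₂ = 0.320 Ω

0.320 Ω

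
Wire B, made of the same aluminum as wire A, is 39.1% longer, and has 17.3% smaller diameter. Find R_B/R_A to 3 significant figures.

2.03

R ∝ L/d², so R_B/R_A = (1 + 39.1/100) × (1 − 17.3/100)⁻²
= 1.391 × 1.462 = 2.03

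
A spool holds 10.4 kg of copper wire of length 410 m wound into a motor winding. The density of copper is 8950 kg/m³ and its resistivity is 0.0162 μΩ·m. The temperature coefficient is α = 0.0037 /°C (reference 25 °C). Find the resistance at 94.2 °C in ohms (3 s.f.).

ρ = 0.0162 μΩ·m = 1.62×10^-8 Ω·m
A = m/(density·L) = 10.4/(8950×410) = 2.8342e-06 m²
R = ρL/A = (1.62×10^-8)(410)/(2.8342e-06) = 2.344 Ω
R(94.2 °C) = 2.344 × (1 + 0.0037×69.2) = 2.94 Ω

2.94 Ω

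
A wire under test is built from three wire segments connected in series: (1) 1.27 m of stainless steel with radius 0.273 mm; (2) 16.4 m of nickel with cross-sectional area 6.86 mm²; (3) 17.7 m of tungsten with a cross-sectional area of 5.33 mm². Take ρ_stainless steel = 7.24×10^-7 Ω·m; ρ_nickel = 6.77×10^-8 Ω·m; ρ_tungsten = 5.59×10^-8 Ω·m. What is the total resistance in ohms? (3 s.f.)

Seg 1: A = πr² = π(2.7300e-04 m)² = 2.341e-07 m²
R_1 = (7.24×10^-7)(1.27)/(2.341e-07) = 3.927 Ω
Seg 2: A = 6.86 mm² = 6.860e-06 m²
R_2 = (6.77×10^-8)(16.4)/(6.860e-06) = 0.1618 Ω
Seg 3: A = 5.33 mm² = 5.330e-06 m²
R_3 = (5.59×10^-8)(17.7)/(5.330e-06) = 0.1856 Ω
R_total = R_1 + R_2 + R_3 = 4.27 Ω

4.27 Ω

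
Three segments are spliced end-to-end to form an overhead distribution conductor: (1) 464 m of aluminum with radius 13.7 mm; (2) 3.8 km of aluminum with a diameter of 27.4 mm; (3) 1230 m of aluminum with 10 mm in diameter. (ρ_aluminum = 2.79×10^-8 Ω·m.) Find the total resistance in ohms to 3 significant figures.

0.639 Ω

Seg 1: A = πr² = π(1.3700e-02 m)² = 5.896e-04 m²
R_1 = (2.79×10^-8)(464)/(5.896e-04) = 0.02195 Ω
Seg 2: A = π(d/2)² = π(1.3700e-02 m)² = 5.896e-04 m²
R_2 = (2.79×10^-8)(3800)/(5.896e-04) = 0.1798 Ω
Seg 3: A = π(d/2)² = π(5.0000e-03 m)² = 7.854e-05 m²
R_3 = (2.79×10^-8)(1230)/(7.854e-05) = 0.4369 Ω
R_total = R_1 + R_2 + R_3 = 0.639 Ω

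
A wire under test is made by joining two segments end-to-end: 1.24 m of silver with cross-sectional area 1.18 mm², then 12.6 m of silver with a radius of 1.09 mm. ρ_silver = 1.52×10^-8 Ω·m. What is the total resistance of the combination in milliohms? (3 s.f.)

67.3 mΩ

Segment 1: A = 1.18 mm² = 1.180e-06 m²
R₁ = ρL/A = (1.52×10^-8)(1.24)/(1.180e-06) = 0.01597 Ω
Segment 2: A = πr² = π(1.0900e-03 m)² = 3.733e-06 m²
R₂ = (1.52×10^-8)(12.6)/(3.733e-06) = 0.05131 Ω
R = R₁ + R₂ = 67.3 mΩ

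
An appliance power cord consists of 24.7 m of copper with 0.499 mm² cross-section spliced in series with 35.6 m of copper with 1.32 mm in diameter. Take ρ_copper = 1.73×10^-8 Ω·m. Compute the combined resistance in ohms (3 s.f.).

Segment 1: A = 0.499 mm² = 4.990e-07 m²
R₁ = ρL/A = (1.73×10^-8)(24.7)/(4.990e-07) = 0.8563 Ω
Segment 2: A = π(d/2)² = π(6.6000e-04 m)² = 1.368e-06 m²
R₂ = (1.73×10^-8)(35.6)/(1.368e-06) = 0.45 Ω
R = R₁ + R₂ = 1.31 Ω

1.31 Ω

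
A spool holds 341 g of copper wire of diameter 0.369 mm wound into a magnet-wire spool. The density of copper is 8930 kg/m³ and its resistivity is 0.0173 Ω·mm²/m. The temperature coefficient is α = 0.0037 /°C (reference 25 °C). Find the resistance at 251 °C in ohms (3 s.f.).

ρ = 0.0173 Ω·mm²/m = 1.73×10^-8 Ω·m
A = π(d/2)² = π(1.8450e-04 m)² = 1.0694e-07 m²
L = m/(density·A) = 0.341/(8930×1.0694e-07) = 357.1 m
R = ρL/A = (1.73×10^-8)(357.1)/(1.0694e-07) = 57.76 Ω
R(251 °C) = 57.76 × (1 + 0.0037×226) = 106 Ω

106 Ω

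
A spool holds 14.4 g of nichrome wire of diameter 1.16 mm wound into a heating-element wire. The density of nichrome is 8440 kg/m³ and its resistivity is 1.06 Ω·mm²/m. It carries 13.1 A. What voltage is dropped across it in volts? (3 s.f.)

ρ = 1.06 Ω·mm²/m = 1.06×10^-6 Ω·m
A = π(d/2)² = π(5.8000e-04 m)² = 1.0568e-06 m²
L = m/(density·A) = 0.0144/(8440×1.0568e-06) = 1.614 m
R = ρL/A = (1.06×10^-6)(1.614)/(1.0568e-06) = 1.619 Ω
V = IR = 13.1 × 1.619 = 21.2 V

21.2 V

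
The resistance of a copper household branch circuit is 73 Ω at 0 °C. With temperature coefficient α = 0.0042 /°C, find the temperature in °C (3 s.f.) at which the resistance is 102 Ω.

R = R₀(1 + α(T − T₀)) ⇒ T = T₀ + (R/R₀ − 1)/α
T = 0 + (102/73 − 1)/0.0042 = 0 + (0.3973)/0.0042 = 94.6 °C

94.6 °C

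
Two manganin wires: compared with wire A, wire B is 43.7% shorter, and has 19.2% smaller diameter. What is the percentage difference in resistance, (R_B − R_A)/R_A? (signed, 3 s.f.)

R ∝ L/d², so R_B/R_A = (1 − 43.7/100) × (1 − 19.2/100)⁻²
= 0.563 × 1.532 = 0.8623
(R_B − R_A)/R_A = 0.8623 − 1 = -13.8%

-13.8%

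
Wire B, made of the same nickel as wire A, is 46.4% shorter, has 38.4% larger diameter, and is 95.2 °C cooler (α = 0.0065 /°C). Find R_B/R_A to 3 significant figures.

R ∝ ρL/d² with ρ ∝ (1+αΔT), so R_B/R_A = (1 − 46.4/100) × (1 + 38.4/100)⁻² × (1 − 0.0065×95.2)
= 0.536 × 0.5221 × 0.3812 = 0.107

0.107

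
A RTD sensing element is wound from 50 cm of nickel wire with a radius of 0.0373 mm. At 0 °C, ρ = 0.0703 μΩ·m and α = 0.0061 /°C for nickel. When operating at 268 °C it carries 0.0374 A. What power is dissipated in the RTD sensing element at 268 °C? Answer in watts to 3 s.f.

0.0296 W

ρ = 0.0703 μΩ·m = 7.03×10^-8 Ω·m
A = πr² = π(3.7300e-05 m)² = 4.371e-09 m²
R₍0₎ = ρL/A = (7.03×10^-8)(0.5)/(4.371e-09) = 8.042 Ω
R₍268₎ = R₍0₎(1 + αΔT) = 8.042 × (1 + 0.0061×268) = 21.19 Ω
P = I²R = (0.0374)² × 21.19 = 0.0296 W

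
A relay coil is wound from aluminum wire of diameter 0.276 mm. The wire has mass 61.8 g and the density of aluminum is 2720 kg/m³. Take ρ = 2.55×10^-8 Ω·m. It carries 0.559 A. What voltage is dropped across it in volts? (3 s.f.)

90.5 V

A = π(d/2)² = π(1.3800e-04 m)² = 5.9828e-08 m²
L = m/(density·A) = 0.0618/(2720×5.9828e-08) = 379.8 m
R = ρL/A = (2.55×10^-8)(379.8)/(5.9828e-08) = 161.9 Ω
V = IR = 0.559 × 161.9 = 90.5 V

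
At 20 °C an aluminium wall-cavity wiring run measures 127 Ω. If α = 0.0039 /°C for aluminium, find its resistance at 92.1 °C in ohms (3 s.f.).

163 Ω

ΔT = 92.1 − 20 = 72.1 °C
R = R₀(1 + αΔT) = 127 × (1 + 0.0039×72.1) = 127 × 1.281 = 163 Ω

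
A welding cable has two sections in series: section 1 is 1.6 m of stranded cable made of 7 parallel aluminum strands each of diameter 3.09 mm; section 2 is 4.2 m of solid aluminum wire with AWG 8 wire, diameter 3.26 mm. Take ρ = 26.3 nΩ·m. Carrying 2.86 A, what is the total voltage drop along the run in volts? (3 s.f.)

ρ = 26.3 nΩ·m = 2.63×10^-8 Ω·m
Section 1: A_strand = π(1.5450e-03)² = 7.499e-06 m²; R₁ = ρL/(N·A_s) = (2.63×10^-8)(1.6)/(7×7.499e-06) = 8.016×10^-4 Ω
Section 2: A = π(3.26/2 mm)² = π(1.6300e-03 m)² = 8.347e-06 m²
R₂ = (2.63×10^-8)(4.2)/(8.347e-06) = 0.01323 Ω
R = R₁ + R₂ = 0.01404 Ω
V = IR = 2.86 × 0.01404 = 0.0401 V

0.0401 V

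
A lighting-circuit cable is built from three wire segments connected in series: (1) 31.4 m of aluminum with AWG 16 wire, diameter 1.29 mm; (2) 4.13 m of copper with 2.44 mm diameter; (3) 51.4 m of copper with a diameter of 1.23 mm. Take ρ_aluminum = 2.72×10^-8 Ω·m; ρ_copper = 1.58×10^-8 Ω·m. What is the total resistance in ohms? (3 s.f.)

1.35 Ω

Seg 1: A = π(1.29/2 mm)² = π(6.4500e-04 m)² = 1.307e-06 m²
R_1 = (2.72×10^-8)(31.4)/(1.307e-06) = 0.6535 Ω
Seg 2: A = π(d/2)² = π(1.2200e-03 m)² = 4.676e-06 m²
R_2 = (1.58×10^-8)(4.13)/(4.676e-06) = 0.01396 Ω
Seg 3: A = π(d/2)² = π(6.1500e-04 m)² = 1.188e-06 m²
R_3 = (1.58×10^-8)(51.4)/(1.188e-06) = 0.6835 Ω
R_total = R_1 + R_2 + R_3 = 1.35 Ω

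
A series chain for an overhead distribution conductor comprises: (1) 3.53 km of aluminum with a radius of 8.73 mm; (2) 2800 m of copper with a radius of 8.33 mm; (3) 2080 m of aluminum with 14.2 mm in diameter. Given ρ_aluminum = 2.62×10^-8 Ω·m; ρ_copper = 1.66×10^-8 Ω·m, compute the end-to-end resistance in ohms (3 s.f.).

0.944 Ω

Seg 1: A = πr² = π(8.7300e-03 m)² = 2.394e-04 m²
R_1 = (2.62×10^-8)(3530)/(2.394e-04) = 0.3863 Ω
Seg 2: A = πr² = π(8.3300e-03 m)² = 2.180e-04 m²
R_2 = (1.66×10^-8)(2800)/(2.180e-04) = 0.2132 Ω
Seg 3: A = π(d/2)² = π(7.1000e-03 m)² = 1.584e-04 m²
R_3 = (2.62×10^-8)(2080)/(1.584e-04) = 0.3441 Ω
R_total = R_1 + R_2 + R_3 = 0.944 Ω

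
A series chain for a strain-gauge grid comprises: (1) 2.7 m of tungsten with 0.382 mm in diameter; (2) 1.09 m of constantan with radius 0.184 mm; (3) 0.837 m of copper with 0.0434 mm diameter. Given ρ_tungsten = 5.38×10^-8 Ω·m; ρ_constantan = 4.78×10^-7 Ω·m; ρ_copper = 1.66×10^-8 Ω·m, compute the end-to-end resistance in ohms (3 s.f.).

Seg 1: A = π(d/2)² = π(1.9100e-04 m)² = 1.146e-07 m²
R_1 = (5.38×10^-8)(2.7)/(1.146e-07) = 1.267 Ω
Seg 2: A = πr² = π(1.8400e-04 m)² = 1.064e-07 m²
R_2 = (4.78×10^-7)(1.09)/(1.064e-07) = 4.899 Ω
Seg 3: A = π(d/2)² = π(2.1700e-05 m)² = 1.479e-09 m²
R_3 = (1.66×10^-8)(0.837)/(1.479e-09) = 9.392 Ω
R_total = R_1 + R_2 + R_3 = 15.6 Ω

15.6 Ω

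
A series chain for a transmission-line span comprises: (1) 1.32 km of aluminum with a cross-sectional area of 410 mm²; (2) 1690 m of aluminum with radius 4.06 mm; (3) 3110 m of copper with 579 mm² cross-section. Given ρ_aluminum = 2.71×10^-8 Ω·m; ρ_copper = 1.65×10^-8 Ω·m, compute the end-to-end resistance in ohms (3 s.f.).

1.06 Ω

Seg 1: A = 410 mm² = 4.100e-04 m²
R_1 = (2.71×10^-8)(1320)/(4.100e-04) = 0.08725 Ω
Seg 2: A = πr² = π(4.0600e-03 m)² = 5.178e-05 m²
R_2 = (2.71×10^-8)(1690)/(5.178e-05) = 0.8844 Ω
Seg 3: A = 579 mm² = 5.790e-04 m²
R_3 = (1.65×10^-8)(3110)/(5.790e-04) = 0.08863 Ω
R_total = R_1 + R_2 + R_3 = 1.06 Ω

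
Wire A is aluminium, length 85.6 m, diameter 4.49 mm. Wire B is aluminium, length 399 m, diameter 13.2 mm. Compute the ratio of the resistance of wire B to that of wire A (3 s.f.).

0.539

R ∝ ρL/d², so R_B/R_A = (L_B/L_A) × (d_A/d_B)²
= (399/85.6) × (4.49/13.2)² = 0.539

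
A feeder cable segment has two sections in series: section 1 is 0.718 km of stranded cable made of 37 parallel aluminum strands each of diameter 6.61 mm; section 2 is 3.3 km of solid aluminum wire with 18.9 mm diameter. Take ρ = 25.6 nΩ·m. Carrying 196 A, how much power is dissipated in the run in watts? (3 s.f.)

12100 W

ρ = 25.6 nΩ·m = 2.56×10^-8 Ω·m
Section 1: A_strand = π(3.3050e-03)² = 3.432e-05 m²; R₁ = ρL/(N·A_s) = (2.56×10^-8)(718)/(37×3.432e-05) = 0.01448 Ω
Section 2: A = π(d/2)² = π(9.4500e-03 m)² = 2.806e-04 m²
R₂ = (2.56×10^-8)(3300)/(2.806e-04) = 0.3011 Ω
R = R₁ + R₂ = 0.3156 Ω
P = I²R = (196)² × 0.3156 = 12100 W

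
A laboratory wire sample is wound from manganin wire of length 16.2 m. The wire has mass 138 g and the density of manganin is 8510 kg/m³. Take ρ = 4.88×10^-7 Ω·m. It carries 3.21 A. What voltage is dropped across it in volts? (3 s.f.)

25.4 V

A = m/(density·L) = 0.138/(8510×16.2) = 1.0010e-06 m²
R = ρL/A = (4.88×10^-7)(16.2)/(1.0010e-06) = 7.898 Ω
V = IR = 3.21 × 7.898 = 25.4 V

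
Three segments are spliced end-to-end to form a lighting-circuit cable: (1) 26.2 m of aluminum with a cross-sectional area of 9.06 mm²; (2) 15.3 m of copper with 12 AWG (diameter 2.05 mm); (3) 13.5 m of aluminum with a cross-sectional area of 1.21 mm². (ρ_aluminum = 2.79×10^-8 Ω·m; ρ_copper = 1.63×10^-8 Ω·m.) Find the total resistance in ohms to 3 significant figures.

0.468 Ω

Seg 1: A = 9.06 mm² = 9.060e-06 m²
R_1 = (2.79×10^-8)(26.2)/(9.060e-06) = 0.08068 Ω
Seg 2: A = π(2.05/2 mm)² = π(1.0250e-03 m)² = 3.301e-06 m²
R_2 = (1.63×10^-8)(15.3)/(3.301e-06) = 0.07556 Ω
Seg 3: A = 1.21 mm² = 1.210e-06 m²
R_3 = (2.79×10^-8)(13.5)/(1.210e-06) = 0.3113 Ω
R_total = R_1 + R_2 + R_3 = 0.468 Ω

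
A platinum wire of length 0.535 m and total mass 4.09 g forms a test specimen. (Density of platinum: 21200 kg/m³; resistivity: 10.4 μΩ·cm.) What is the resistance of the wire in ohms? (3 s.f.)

0.154 Ω

ρ = 10.4 μΩ·cm = 1.04×10^-7 Ω·m
A = m/(density·L) = 0.00409/(21200×0.535) = 3.6061e-07 m²
R = ρL/A = (1.04×10^-7)(0.535)/(3.6061e-07) = 0.154 Ω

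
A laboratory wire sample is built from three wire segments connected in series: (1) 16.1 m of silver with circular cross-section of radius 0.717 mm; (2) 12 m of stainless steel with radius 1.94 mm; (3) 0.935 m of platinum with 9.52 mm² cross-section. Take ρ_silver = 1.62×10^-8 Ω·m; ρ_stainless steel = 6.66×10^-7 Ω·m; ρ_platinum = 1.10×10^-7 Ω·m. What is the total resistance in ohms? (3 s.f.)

Seg 1: A = πr² = π(7.1700e-04 m)² = 1.615e-06 m²
R_1 = (1.62×10^-8)(16.1)/(1.615e-06) = 0.1615 Ω
Seg 2: A = πr² = π(1.9400e-03 m)² = 1.182e-05 m²
R_2 = (6.66×10^-7)(12)/(1.182e-05) = 0.6759 Ω
Seg 3: A = 9.52 mm² = 9.520e-06 m²
R_3 = (1.10×10^-7)(0.935)/(9.520e-06) = 0.0108 Ω
R_total = R_1 + R_2 + R_3 = 0.848 Ω

0.848 Ω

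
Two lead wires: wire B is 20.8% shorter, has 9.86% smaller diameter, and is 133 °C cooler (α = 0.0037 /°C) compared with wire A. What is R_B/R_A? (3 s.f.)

R ∝ ρL/d² with ρ ∝ (1+αΔT), so R_B/R_A = (1 − 20.8/100) × (1 − 9.86/100)⁻² × (1 − 0.0037×133)
= 0.792 × 1.231 × 0.5079 = 0.495

0.495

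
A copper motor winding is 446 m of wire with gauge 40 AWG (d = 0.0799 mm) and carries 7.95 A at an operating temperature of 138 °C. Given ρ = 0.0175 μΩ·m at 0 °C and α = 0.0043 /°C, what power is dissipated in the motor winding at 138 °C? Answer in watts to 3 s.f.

ρ = 0.0175 μΩ·m = 1.75×10^-8 Ω·m
A = π(0.0799/2 mm)² = π(3.9950e-05 m)² = 5.014e-09 m²
R₍0₎ = ρL/A = (1.75×10^-8)(446)/(5.014e-09) = 1557 Ω
R₍138₎ = R₍0₎(1 + αΔT) = 1557 × (1 + 0.0043×138) = 2480 Ω
P = I²R = (7.95)² × 2480 = 1.57×10^5 W

1.57×10^5 W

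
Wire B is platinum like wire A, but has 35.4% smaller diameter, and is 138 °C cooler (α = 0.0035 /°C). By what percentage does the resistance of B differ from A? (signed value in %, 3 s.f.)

R ∝ ρL/d² with ρ ∝ (1+αΔT), so R_B/R_A = (1 − 35.4/100)⁻² × (1 − 0.0035×138)
= 2.396 × 0.517 = 1.239
(R_B − R_A)/R_A = 1.239 − 1 = 23.9%

23.9%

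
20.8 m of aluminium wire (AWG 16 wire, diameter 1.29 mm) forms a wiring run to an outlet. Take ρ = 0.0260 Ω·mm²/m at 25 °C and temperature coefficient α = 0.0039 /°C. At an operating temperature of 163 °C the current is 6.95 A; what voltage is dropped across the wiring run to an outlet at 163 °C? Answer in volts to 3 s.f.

ρ = 0.0260 Ω·mm²/m = 2.60×10^-8 Ω·m
A = π(1.29/2 mm)² = π(6.4500e-04 m)² = 1.307e-06 m²
R₍25₎ = ρL/A = (2.60×10^-8)(20.8)/(1.307e-06) = 0.4138 Ω
R₍163₎ = R₍25₎(1 + αΔT) = 0.4138 × (1 + 0.0039×138) = 0.6365 Ω
V = IR = 6.95 × 0.6365 = 4.42 V

4.42 V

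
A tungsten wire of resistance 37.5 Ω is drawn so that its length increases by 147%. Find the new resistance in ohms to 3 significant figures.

229 Ω

k = 1 + 147/100 = 2.47; volume constant ⇒ A' = A/k, so R' = k²R.
R' = 6.101 × 37.5 = 229 Ω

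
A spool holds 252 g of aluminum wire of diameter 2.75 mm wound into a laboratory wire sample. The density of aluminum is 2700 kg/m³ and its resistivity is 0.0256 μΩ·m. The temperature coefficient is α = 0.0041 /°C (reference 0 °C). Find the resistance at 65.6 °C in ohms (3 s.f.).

ρ = 0.0256 μΩ·m = 2.56×10^-8 Ω·m
A = π(d/2)² = π(1.3750e-03 m)² = 5.9396e-06 m²
L = m/(density·A) = 0.252/(2700×5.9396e-06) = 15.71 m
R = ρL/A = (2.56×10^-8)(15.71)/(5.9396e-06) = 0.06773 Ω
R(65.6 °C) = 0.06773 × (1 + 0.0041×65.6) = 0.0859 Ω

0.0859 Ω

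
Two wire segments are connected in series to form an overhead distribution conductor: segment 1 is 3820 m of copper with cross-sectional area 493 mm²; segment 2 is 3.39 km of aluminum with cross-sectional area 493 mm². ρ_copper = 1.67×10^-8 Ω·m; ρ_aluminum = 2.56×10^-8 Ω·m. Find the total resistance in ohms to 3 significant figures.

0.305 Ω

Segment 1: A = 493 mm² = 4.930e-04 m²
R₁ = ρL/A = (1.67×10^-8)(3820)/(4.930e-04) = 0.1294 Ω
R₂ = (2.56×10^-8)(3390)/(4.930e-04) = 0.176 Ω
R = R₁ + R₂ = 0.305 Ω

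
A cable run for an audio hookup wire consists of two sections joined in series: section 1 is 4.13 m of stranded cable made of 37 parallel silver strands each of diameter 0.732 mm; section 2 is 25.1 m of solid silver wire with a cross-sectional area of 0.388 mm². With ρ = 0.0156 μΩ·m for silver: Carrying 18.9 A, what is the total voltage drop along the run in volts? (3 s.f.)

19.2 V

ρ = 0.0156 μΩ·m = 1.56×10^-8 Ω·m
Section 1: A_strand = π(3.6600e-04)² = 4.208e-07 m²; R₁ = ρL/(N·A_s) = (1.56×10^-8)(4.13)/(37×4.208e-07) = 0.004138 Ω
Section 2: A = 0.388 mm² = 3.880e-07 m²
R₂ = (1.56×10^-8)(25.1)/(3.880e-07) = 1.009 Ω
R = R₁ + R₂ = 1.013 Ω
V = IR = 18.9 × 1.013 = 19.2 V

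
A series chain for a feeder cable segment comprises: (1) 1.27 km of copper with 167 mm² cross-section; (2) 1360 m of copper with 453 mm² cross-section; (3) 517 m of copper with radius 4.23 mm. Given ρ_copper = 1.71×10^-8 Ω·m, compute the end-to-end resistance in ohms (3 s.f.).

0.339 Ω

Seg 1: A = 167 mm² = 1.670e-04 m²
R_1 = (1.71×10^-8)(1270)/(1.670e-04) = 0.13 Ω
Seg 2: A = 453 mm² = 4.530e-04 m²
R_2 = (1.71×10^-8)(1360)/(4.530e-04) = 0.05134 Ω
Seg 3: A = πr² = π(4.2300e-03 m)² = 5.621e-05 m²
R_3 = (1.71×10^-8)(517)/(5.621e-05) = 0.1573 Ω
R_total = R_1 + R_2 + R_3 = 0.339 Ω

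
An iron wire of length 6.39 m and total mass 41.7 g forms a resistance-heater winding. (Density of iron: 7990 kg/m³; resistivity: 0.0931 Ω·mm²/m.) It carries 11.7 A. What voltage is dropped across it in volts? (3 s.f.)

ρ = 0.0931 Ω·mm²/m = 9.31×10^-8 Ω·m
A = m/(density·L) = 0.0417/(7990×6.39) = 8.1675e-07 m²
R = ρL/A = (9.31×10^-8)(6.39)/(8.1675e-07) = 0.7284 Ω
V = IR = 11.7 × 0.7284 = 8.52 V

8.52 V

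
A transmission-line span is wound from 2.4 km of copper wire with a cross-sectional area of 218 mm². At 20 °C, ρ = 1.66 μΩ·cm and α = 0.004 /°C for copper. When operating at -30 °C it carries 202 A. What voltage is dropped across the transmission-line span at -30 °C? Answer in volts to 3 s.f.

29.5 V

ρ = 1.66 μΩ·cm = 1.66×10^-8 Ω·m
A = 218 mm² = 2.180e-04 m²
R₍20₎ = ρL/A = (1.66×10^-8)(2400)/(2.180e-04) = 0.1828 Ω
R₍-30₎ = R₍20₎(1 + αΔT) = 0.1828 × (1 + 0.004×-50) = 0.1462 Ω
V = IR = 202 × 0.1462 = 29.5 V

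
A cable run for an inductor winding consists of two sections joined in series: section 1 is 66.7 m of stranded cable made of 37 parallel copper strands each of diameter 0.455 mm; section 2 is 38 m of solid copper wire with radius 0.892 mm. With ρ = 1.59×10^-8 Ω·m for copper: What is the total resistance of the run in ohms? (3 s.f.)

Section 1: A_strand = π(2.2750e-04)² = 1.626e-07 m²; R₁ = ρL/(N·A_s) = (1.59×10^-8)(66.7)/(37×1.626e-07) = 0.1763 Ω
Section 2: A = πr² = π(8.9200e-04 m)² = 2.500e-06 m²
R₂ = (1.59×10^-8)(38)/(2.500e-06) = 0.2417 Ω
R = R₁ + R₂ = 0.418 Ω

0.418 Ω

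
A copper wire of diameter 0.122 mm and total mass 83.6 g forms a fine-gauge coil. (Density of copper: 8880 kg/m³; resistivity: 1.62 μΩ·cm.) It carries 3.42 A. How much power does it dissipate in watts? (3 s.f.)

ρ = 1.62 μΩ·cm = 1.62×10^-8 Ω·m
A = π(d/2)² = π(6.1000e-05 m)² = 1.1690e-08 m²
L = m/(density·A) = 0.0836/(8880×1.1690e-08) = 805.3 m
R = ρL/A = (1.62×10^-8)(805.3)/(1.1690e-08) = 1116 Ω
P = I²R = (3.42)² × 1116 = 13100 W

13100 W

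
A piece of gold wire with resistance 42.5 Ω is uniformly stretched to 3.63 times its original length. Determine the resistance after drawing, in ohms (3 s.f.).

560 Ω

Volume constant ⇒ A' = A/k with k = 3.63. R' = ρ(kL)/(A/k) = k²R.
R' = 13.18 × 42.5 = 560 Ω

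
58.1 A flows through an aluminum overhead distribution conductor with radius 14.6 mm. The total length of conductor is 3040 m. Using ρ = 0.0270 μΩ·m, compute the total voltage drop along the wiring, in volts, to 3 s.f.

7.12 V

ρ = 0.0270 μΩ·m = 2.70×10^-8 Ω·m
A = πr² = π(1.4600e-02 m)² = 6.697e-04 m²
R = ρL/A = (2.70×10^-8)(3040)/(6.697e-04) = 0.1226 Ω
V = IR = 58.1 × 0.1226 = 7.12 V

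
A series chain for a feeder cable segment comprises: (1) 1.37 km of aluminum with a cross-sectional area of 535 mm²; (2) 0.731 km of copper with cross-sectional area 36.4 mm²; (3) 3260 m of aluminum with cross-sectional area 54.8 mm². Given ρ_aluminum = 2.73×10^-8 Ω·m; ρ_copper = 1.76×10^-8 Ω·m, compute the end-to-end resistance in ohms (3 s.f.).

Seg 1: A = 535 mm² = 5.350e-04 m²
R_1 = (2.73×10^-8)(1370)/(5.350e-04) = 0.06991 Ω
Seg 2: A = 36.4 mm² = 3.640e-05 m²
R_2 = (1.76×10^-8)(731)/(3.640e-05) = 0.3535 Ω
Seg 3: A = 54.8 mm² = 5.480e-05 m²
R_3 = (2.73×10^-8)(3260)/(5.480e-05) = 1.624 Ω
R_total = R_1 + R_2 + R_3 = 2.05 Ω

2.05 Ω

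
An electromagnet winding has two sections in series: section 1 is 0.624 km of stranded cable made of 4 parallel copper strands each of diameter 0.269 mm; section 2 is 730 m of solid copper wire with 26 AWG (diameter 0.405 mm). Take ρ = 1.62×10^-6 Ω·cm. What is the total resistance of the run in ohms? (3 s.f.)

ρ = 1.62×10^-6 Ω·cm = 1.62×10^-8 Ω·m
Section 1: A_strand = π(1.3450e-04)² = 5.683e-08 m²; R₁ = ρL/(N·A_s) = (1.62×10^-8)(624)/(4×5.683e-08) = 44.47 Ω
Section 2: A = π(0.405/2 mm)² = π(2.0250e-04 m)² = 1.288e-07 m²
R₂ = (1.62×10^-8)(730)/(1.288e-07) = 91.8 Ω
R = R₁ + R₂ = 136 Ω

136 Ω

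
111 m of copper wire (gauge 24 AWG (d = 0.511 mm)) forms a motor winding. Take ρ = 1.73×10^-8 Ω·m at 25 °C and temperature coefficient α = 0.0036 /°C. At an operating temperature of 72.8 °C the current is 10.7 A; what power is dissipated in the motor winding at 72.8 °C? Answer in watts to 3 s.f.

1260 W

A = π(0.511/2 mm)² = π(2.5550e-04 m)² = 2.051e-07 m²
R₍25₎ = ρL/A = (1.73×10^-8)(111)/(2.051e-07) = 9.363 Ω
R₍72.8₎ = R₍25₎(1 + αΔT) = 9.363 × (1 + 0.0036×47.8) = 10.97 Ω
P = I²R = (10.7)² × 10.97 = 1260 W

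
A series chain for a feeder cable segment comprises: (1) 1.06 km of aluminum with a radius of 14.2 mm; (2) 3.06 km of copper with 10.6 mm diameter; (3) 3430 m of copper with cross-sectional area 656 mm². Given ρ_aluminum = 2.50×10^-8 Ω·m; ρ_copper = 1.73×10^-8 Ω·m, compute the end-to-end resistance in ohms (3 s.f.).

0.732 Ω

Seg 1: A = πr² = π(1.4200e-02 m)² = 6.335e-04 m²
R_1 = (2.50×10^-8)(1060)/(6.335e-04) = 0.04183 Ω
Seg 2: A = π(d/2)² = π(5.3000e-03 m)² = 8.825e-05 m²
R_2 = (1.73×10^-8)(3060)/(8.825e-05) = 0.5999 Ω
Seg 3: A = 656 mm² = 6.560e-04 m²
R_3 = (1.73×10^-8)(3430)/(6.560e-04) = 0.09046 Ω
R_total = R_1 + R_2 + R_3 = 0.732 Ω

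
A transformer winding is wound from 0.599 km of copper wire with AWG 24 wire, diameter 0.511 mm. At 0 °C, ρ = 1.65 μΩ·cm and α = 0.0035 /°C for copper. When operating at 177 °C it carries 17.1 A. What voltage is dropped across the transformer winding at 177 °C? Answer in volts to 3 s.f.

1330 V

ρ = 1.65 μΩ·cm = 1.65×10^-8 Ω·m
A = π(0.511/2 mm)² = π(2.5550e-04 m)² = 2.051e-07 m²
R₍0₎ = ρL/A = (1.65×10^-8)(599)/(2.051e-07) = 48.19 Ω
R₍177₎ = R₍0₎(1 + αΔT) = 48.19 × (1 + 0.0035×177) = 78.05 Ω
V = IR = 17.1 × 78.05 = 1330 V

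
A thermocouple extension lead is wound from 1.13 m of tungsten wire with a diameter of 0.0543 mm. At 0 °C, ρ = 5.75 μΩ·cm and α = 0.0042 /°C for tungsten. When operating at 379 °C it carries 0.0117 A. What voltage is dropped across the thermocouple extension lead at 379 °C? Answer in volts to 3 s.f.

ρ = 5.75 μΩ·cm = 5.75×10^-8 Ω·m
A = π(d/2)² = π(2.7150e-05 m)² = 2.316e-09 m²
R₍0₎ = ρL/A = (5.75×10^-8)(1.13)/(2.316e-09) = 28.06 Ω
R₍379₎ = R₍0₎(1 + αΔT) = 28.06 × (1 + 0.0042×379) = 72.72 Ω
V = IR = 0.0117 × 72.72 = 0.851 V

0.851 V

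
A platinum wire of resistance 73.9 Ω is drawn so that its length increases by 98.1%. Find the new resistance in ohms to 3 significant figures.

290 Ω

k = 1 + 98.1/100 = 1.981; volume constant ⇒ A' = A/k, so R' = k²R.
R' = 3.924 × 73.9 = 290 Ω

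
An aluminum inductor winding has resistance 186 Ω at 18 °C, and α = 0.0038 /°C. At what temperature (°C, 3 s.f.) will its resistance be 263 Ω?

127 °C

R = R₀(1 + α(T − T₀)) ⇒ T = T₀ + (R/R₀ − 1)/α
T = 18 + (263/186 − 1)/0.0038 = 18 + (0.414)/0.0038 = 127 °C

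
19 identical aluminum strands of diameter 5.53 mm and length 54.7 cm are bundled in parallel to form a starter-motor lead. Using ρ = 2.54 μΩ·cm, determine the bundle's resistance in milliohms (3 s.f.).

ρ = 2.54 μΩ·cm = 2.54×10^-8 Ω·m
A_strand = π(2.7650e-03 m)² = 2.402e-05 m²
R_strand = ρL/A = (2.54×10^-8)(0.547)/(2.402e-05) = 5.785×10^-4 Ω
R_total = R_strand/N = 5.785×10^-4/19 = 0.0304 mΩ

0.0304 mΩ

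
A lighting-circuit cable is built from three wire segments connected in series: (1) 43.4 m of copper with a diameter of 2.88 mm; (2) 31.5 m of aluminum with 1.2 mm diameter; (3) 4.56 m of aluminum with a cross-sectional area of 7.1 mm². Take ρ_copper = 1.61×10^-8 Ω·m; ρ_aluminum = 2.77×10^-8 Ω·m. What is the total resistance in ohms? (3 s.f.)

Seg 1: A = π(d/2)² = π(1.4400e-03 m)² = 6.514e-06 m²
R_1 = (1.61×10^-8)(43.4)/(6.514e-06) = 0.1073 Ω
Seg 2: A = π(d/2)² = π(6.0000e-04 m)² = 1.131e-06 m²
R_2 = (2.77×10^-8)(31.5)/(1.131e-06) = 0.7715 Ω
Seg 3: A = 7.1 mm² = 7.100e-06 m²
R_3 = (2.77×10^-8)(4.56)/(7.100e-06) = 0.01779 Ω
R_total = R_1 + R_2 + R_3 = 0.897 Ω

0.897 Ω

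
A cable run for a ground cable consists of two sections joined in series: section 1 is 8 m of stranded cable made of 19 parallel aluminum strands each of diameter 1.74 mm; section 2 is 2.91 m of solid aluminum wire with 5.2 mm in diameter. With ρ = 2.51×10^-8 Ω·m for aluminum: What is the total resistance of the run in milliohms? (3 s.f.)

7.88 mΩ

Section 1: A_strand = π(8.7000e-04)² = 2.378e-06 m²; R₁ = ρL/(N·A_s) = (2.51×10^-8)(8)/(19×2.378e-06) = 0.004444 Ω
Section 2: A = π(d/2)² = π(2.6000e-03 m)² = 2.124e-05 m²
R₂ = (2.51×10^-8)(2.91)/(2.124e-05) = 0.003439 Ω
R = R₁ + R₂ = 7.88 mΩ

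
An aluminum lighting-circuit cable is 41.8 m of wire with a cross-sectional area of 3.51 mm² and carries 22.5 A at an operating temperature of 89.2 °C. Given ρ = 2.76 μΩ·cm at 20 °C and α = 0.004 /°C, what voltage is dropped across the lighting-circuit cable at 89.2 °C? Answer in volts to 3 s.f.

9.44 V

ρ = 2.76 μΩ·cm = 2.76×10^-8 Ω·m
A = 3.51 mm² = 3.510e-06 m²
R₍20₎ = ρL/A = (2.76×10^-8)(41.8)/(3.510e-06) = 0.3287 Ω
R₍89.2₎ = R₍20₎(1 + αΔT) = 0.3287 × (1 + 0.004×69.2) = 0.4197 Ω
V = IR = 22.5 × 0.4197 = 9.44 V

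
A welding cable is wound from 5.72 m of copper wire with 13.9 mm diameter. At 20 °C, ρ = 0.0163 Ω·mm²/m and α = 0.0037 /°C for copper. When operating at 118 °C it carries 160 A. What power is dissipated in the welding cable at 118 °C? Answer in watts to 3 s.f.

21.4 W

ρ = 0.0163 Ω·mm²/m = 1.63×10^-8 Ω·m
A = π(d/2)² = π(6.9500e-03 m)² = 1.517e-04 m²
R₍20₎ = ρL/A = (1.63×10^-8)(5.72)/(1.517e-04) = 6.144×10^-4 Ω
R₍118₎ = R₍20₎(1 + αΔT) = 6.144×10^-4 × (1 + 0.0037×98) = 8.372×10^-4 Ω
P = I²R = (160)² × 8.372×10^-4 = 21.4 W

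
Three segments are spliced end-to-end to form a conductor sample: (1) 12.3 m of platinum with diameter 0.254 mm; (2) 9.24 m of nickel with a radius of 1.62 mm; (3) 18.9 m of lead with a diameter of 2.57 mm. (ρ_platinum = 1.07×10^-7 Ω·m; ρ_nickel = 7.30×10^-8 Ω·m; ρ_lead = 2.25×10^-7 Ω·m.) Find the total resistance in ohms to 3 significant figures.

Seg 1: A = π(d/2)² = π(1.2700e-04 m)² = 5.067e-08 m²
R_1 = (1.07×10^-7)(12.3)/(5.067e-08) = 25.97 Ω
Seg 2: A = πr² = π(1.6200e-03 m)² = 8.245e-06 m²
R_2 = (7.30×10^-8)(9.24)/(8.245e-06) = 0.08181 Ω
Seg 3: A = π(d/2)² = π(1.2850e-03 m)² = 5.187e-06 m²
R_3 = (2.25×10^-7)(18.9)/(5.187e-06) = 0.8198 Ω
R_total = R_1 + R_2 + R_3 = 26.9 Ω

26.9 Ω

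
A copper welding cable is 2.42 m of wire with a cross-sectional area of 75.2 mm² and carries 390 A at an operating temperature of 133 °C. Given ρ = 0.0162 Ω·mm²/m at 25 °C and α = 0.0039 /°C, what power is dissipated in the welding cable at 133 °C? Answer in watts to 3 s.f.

ρ = 0.0162 Ω·mm²/m = 1.62×10^-8 Ω·m
A = 75.2 mm² = 7.520e-05 m²
R₍25₎ = ρL/A = (1.62×10^-8)(2.42)/(7.520e-05) = 5.213×10^-4 Ω
R₍133₎ = R₍25₎(1 + αΔT) = 5.213×10^-4 × (1 + 0.0039×108) = 7.409×10^-4 Ω
P = I²R = (390)² × 7.409×10^-4 = 113 W

113 W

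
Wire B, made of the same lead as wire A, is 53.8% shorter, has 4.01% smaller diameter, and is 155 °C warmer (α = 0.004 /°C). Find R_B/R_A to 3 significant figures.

R ∝ ρL/d² with ρ ∝ (1+αΔT), so R_B/R_A = (1 − 53.8/100) × (1 − 4.01/100)⁻² × (1 + 0.004×155)
= 0.462 × 1.085 × 1.62 = 0.812

0.812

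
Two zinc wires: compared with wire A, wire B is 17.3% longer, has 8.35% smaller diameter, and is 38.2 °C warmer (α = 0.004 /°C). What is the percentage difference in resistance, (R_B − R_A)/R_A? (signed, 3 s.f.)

R ∝ ρL/d² with ρ ∝ (1+αΔT), so R_B/R_A = (1 + 17.3/100) × (1 − 8.35/100)⁻² × (1 + 0.004×38.2)
= 1.173 × 1.19 × 1.153 = 1.61
(R_B − R_A)/R_A = 1.61 − 1 = 61.0%

61.0%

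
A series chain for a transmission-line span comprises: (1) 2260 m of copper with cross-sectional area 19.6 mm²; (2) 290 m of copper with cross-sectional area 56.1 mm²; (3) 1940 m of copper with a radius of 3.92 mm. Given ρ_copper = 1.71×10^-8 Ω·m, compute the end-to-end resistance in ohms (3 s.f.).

Seg 1: A = 19.6 mm² = 1.960e-05 m²
R_1 = (1.71×10^-8)(2260)/(1.960e-05) = 1.972 Ω
Seg 2: A = 56.1 mm² = 5.610e-05 m²
R_2 = (1.71×10^-8)(290)/(5.610e-05) = 0.0884 Ω
Seg 3: A = πr² = π(3.9200e-03 m)² = 4.827e-05 m²
R_3 = (1.71×10^-8)(1940)/(4.827e-05) = 0.6872 Ω
R_total = R_1 + R_2 + R_3 = 2.75 Ω

2.75 Ω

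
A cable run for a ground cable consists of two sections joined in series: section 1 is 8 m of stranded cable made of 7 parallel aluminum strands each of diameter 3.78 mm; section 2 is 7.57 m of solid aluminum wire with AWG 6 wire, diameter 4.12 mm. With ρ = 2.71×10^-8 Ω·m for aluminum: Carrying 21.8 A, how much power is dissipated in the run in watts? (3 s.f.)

8.62 W

Section 1: A_strand = π(1.8900e-03)² = 1.122e-05 m²; R₁ = ρL/(N·A_s) = (2.71×10^-8)(8)/(7×1.122e-05) = 0.00276 Ω
Section 2: A = π(4.12/2 mm)² = π(2.0600e-03 m)² = 1.333e-05 m²
R₂ = (2.71×10^-8)(7.57)/(1.333e-05) = 0.01539 Ω
R = R₁ + R₂ = 0.01815 Ω
P = I²R = (21.8)² × 0.01815 = 8.62 W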